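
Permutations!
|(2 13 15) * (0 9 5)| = 3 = |(0 9 5)(2 13 15)|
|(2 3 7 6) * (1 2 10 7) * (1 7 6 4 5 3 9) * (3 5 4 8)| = |(1 2 9)(3 7 8)(6 10)| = 6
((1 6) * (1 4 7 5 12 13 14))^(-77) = (1 7 13 6 5 14 4 12)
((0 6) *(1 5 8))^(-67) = ((0 6)(1 5 8))^(-67) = (0 6)(1 8 5)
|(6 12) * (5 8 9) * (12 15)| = 3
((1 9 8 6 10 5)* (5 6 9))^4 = ((1 5)(6 10)(8 9))^4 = (10)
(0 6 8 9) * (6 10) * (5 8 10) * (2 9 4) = (0 5 8 4 2 9)(6 10) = [5, 1, 9, 3, 2, 8, 10, 7, 4, 0, 6]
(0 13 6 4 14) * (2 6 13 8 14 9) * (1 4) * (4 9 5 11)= (0 8 14)(1 9 2 6)(4 5 11)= [8, 9, 6, 3, 5, 11, 1, 7, 14, 2, 10, 4, 12, 13, 0]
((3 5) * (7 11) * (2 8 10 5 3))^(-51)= (2 8 10 5)(7 11)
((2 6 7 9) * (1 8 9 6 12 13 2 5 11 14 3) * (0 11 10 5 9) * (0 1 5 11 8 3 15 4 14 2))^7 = (0 2 5 8 12 10 1 13 11 3)(4 14 15)(6 7)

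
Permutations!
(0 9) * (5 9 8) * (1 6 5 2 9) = [8, 6, 9, 3, 4, 1, 5, 7, 2, 0] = (0 8 2 9)(1 6 5)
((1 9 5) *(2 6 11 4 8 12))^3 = ((1 9 5)(2 6 11 4 8 12))^3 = (2 4)(6 8)(11 12)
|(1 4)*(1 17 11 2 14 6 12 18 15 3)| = |(1 4 17 11 2 14 6 12 18 15 3)| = 11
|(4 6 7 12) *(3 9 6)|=|(3 9 6 7 12 4)|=6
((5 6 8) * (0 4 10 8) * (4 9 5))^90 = (10)(0 5)(6 9)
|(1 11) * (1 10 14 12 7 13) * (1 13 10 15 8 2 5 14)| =10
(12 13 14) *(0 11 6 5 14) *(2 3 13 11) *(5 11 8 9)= (0 2 3 13)(5 14 12 8 9)(6 11)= [2, 1, 3, 13, 4, 14, 11, 7, 9, 5, 10, 6, 8, 0, 12]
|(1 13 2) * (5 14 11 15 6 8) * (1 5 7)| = 10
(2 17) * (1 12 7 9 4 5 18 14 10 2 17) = (1 12 7 9 4 5 18 14 10 2) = [0, 12, 1, 3, 5, 18, 6, 9, 8, 4, 2, 11, 7, 13, 10, 15, 16, 17, 14]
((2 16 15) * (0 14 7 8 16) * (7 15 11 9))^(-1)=((0 14 15 2)(7 8 16 11 9))^(-1)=(0 2 15 14)(7 9 11 16 8)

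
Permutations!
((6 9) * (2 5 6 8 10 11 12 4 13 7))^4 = (2 8 4 5 10 13 6 11 7 9 12)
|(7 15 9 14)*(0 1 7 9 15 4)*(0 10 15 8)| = 14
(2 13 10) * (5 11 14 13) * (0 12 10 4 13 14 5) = (14)(0 12 10 2)(4 13)(5 11) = [12, 1, 0, 3, 13, 11, 6, 7, 8, 9, 2, 5, 10, 4, 14]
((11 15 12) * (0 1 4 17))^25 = ((0 1 4 17)(11 15 12))^25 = (0 1 4 17)(11 15 12)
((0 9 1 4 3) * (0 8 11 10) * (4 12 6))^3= (0 12 3 10 1 4 11 9 6 8)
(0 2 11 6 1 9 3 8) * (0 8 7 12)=[2, 9, 11, 7, 4, 5, 1, 12, 8, 3, 10, 6, 0]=(0 2 11 6 1 9 3 7 12)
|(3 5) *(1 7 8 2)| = 4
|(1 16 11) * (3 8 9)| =|(1 16 11)(3 8 9)| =3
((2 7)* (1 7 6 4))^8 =((1 7 2 6 4))^8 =(1 6 7 4 2)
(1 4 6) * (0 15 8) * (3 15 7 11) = (0 7 11 3 15 8)(1 4 6) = [7, 4, 2, 15, 6, 5, 1, 11, 0, 9, 10, 3, 12, 13, 14, 8]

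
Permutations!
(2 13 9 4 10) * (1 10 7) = [0, 10, 13, 3, 7, 5, 6, 1, 8, 4, 2, 11, 12, 9] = (1 10 2 13 9 4 7)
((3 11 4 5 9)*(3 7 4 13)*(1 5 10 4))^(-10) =(1 9)(3 13 11)(5 7)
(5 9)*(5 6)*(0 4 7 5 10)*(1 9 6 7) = (0 4 1 9 7 5 6 10) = [4, 9, 2, 3, 1, 6, 10, 5, 8, 7, 0]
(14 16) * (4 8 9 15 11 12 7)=(4 8 9 15 11 12 7)(14 16)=[0, 1, 2, 3, 8, 5, 6, 4, 9, 15, 10, 12, 7, 13, 16, 11, 14]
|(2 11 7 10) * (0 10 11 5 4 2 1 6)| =12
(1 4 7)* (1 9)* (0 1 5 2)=(0 1 4 7 9 5 2)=[1, 4, 0, 3, 7, 2, 6, 9, 8, 5]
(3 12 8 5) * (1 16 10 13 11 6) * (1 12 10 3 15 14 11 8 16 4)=(1 4)(3 10 13 8 5 15 14 11 6 12 16)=[0, 4, 2, 10, 1, 15, 12, 7, 5, 9, 13, 6, 16, 8, 11, 14, 3]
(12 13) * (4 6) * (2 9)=[0, 1, 9, 3, 6, 5, 4, 7, 8, 2, 10, 11, 13, 12]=(2 9)(4 6)(12 13)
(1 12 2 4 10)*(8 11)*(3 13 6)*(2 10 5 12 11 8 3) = (1 11 3 13 6 2 4 5 12 10) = [0, 11, 4, 13, 5, 12, 2, 7, 8, 9, 1, 3, 10, 6]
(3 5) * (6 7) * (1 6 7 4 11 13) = (1 6 4 11 13)(3 5) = [0, 6, 2, 5, 11, 3, 4, 7, 8, 9, 10, 13, 12, 1]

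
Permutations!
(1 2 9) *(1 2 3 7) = (1 3 7)(2 9) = [0, 3, 9, 7, 4, 5, 6, 1, 8, 2]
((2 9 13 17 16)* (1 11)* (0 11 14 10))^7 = (0 1 10 11 14)(2 13 16 9 17)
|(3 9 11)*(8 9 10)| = 5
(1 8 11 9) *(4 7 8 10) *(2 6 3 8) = (1 10 4 7 2 6 3 8 11 9) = [0, 10, 6, 8, 7, 5, 3, 2, 11, 1, 4, 9]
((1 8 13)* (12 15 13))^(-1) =((1 8 12 15 13))^(-1) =(1 13 15 12 8)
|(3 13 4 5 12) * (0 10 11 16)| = |(0 10 11 16)(3 13 4 5 12)| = 20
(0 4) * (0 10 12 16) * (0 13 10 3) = (0 4 3)(10 12 16 13) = [4, 1, 2, 0, 3, 5, 6, 7, 8, 9, 12, 11, 16, 10, 14, 15, 13]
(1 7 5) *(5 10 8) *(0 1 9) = (0 1 7 10 8 5 9) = [1, 7, 2, 3, 4, 9, 6, 10, 5, 0, 8]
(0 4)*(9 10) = (0 4)(9 10) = [4, 1, 2, 3, 0, 5, 6, 7, 8, 10, 9]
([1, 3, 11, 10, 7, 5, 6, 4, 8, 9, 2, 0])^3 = [10, 2, 1, 11, 7, 5, 6, 4, 8, 9, 0, 3]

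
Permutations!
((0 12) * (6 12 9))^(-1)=((0 9 6 12))^(-1)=(0 12 6 9)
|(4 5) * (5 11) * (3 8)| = 6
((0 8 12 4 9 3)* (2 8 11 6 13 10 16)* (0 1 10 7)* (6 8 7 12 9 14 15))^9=((0 11 8 9 3 1 10 16 2 7)(4 14 15 6 13 12))^9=(0 7 2 16 10 1 3 9 8 11)(4 6)(12 15)(13 14)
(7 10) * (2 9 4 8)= [0, 1, 9, 3, 8, 5, 6, 10, 2, 4, 7]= (2 9 4 8)(7 10)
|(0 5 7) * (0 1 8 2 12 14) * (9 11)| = 8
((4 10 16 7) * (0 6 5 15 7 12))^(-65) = (0 16 4 15 6 12 10 7 5)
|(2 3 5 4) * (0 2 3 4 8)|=6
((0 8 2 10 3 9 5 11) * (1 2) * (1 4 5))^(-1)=(0 11 5 4 8)(1 9 3 10 2)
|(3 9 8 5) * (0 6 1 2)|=|(0 6 1 2)(3 9 8 5)|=4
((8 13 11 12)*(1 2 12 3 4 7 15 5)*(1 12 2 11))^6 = (1 5 3 8 7)(4 13 15 11 12) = ((1 11 3 4 7 15 5 12 8 13))^6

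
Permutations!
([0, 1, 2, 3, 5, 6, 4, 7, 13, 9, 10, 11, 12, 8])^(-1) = [0, 1, 2, 3, 6, 4, 5, 7, 13, 9, 10, 11, 12, 8]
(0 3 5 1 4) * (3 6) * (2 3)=(0 6 2 3 5 1 4)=[6, 4, 3, 5, 0, 1, 2]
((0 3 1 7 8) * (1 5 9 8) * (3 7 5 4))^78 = (9)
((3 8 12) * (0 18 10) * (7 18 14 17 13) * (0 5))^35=((0 14 17 13 7 18 10 5)(3 8 12))^35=(0 13 10 14 7 5 17 18)(3 12 8)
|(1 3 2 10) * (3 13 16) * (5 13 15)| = |(1 15 5 13 16 3 2 10)| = 8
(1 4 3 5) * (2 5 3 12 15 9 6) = (1 4 12 15 9 6 2 5) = [0, 4, 5, 3, 12, 1, 2, 7, 8, 6, 10, 11, 15, 13, 14, 9]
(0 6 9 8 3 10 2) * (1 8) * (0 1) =(0 6 9)(1 8 3 10 2) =[6, 8, 1, 10, 4, 5, 9, 7, 3, 0, 2]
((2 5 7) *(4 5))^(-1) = ((2 4 5 7))^(-1) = (2 7 5 4)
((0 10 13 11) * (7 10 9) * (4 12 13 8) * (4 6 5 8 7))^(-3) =((0 9 4 12 13 11)(5 8 6)(7 10))^(-3) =(0 12)(4 11)(7 10)(9 13)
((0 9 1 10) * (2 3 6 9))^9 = (0 3 9 10 2 6 1)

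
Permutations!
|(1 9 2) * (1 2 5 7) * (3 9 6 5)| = |(1 6 5 7)(3 9)| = 4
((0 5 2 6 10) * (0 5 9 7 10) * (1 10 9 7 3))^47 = ((0 7 9 3 1 10 5 2 6))^47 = (0 9 1 5 6 7 3 10 2)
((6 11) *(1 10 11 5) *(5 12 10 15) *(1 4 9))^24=((1 15 5 4 9)(6 12 10 11))^24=(1 9 4 5 15)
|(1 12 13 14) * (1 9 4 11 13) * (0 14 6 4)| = |(0 14 9)(1 12)(4 11 13 6)| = 12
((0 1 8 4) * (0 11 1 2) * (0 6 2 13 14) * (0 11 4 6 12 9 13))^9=((1 8 6 2 12 9 13 14 11))^9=(14)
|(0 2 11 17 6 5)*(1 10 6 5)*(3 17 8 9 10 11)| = |(0 2 3 17 5)(1 11 8 9 10 6)| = 30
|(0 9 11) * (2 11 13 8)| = 6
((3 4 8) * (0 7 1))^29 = ((0 7 1)(3 4 8))^29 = (0 1 7)(3 8 4)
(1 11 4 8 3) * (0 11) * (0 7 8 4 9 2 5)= (0 11 9 2 5)(1 7 8 3)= [11, 7, 5, 1, 4, 0, 6, 8, 3, 2, 10, 9]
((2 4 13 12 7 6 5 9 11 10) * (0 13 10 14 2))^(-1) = (0 10 4 2 14 11 9 5 6 7 12 13)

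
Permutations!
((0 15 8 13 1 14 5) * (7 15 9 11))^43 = ((0 9 11 7 15 8 13 1 14 5))^43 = (0 7 13 5 11 8 14 9 15 1)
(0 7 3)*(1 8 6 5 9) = [7, 8, 2, 0, 4, 9, 5, 3, 6, 1] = (0 7 3)(1 8 6 5 9)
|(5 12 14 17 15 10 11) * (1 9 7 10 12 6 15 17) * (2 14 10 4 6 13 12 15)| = |(17)(1 9 7 4 6 2 14)(5 13 12 10 11)| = 35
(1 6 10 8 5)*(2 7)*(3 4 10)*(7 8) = [0, 6, 8, 4, 10, 1, 3, 2, 5, 9, 7] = (1 6 3 4 10 7 2 8 5)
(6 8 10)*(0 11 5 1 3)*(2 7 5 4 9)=(0 11 4 9 2 7 5 1 3)(6 8 10)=[11, 3, 7, 0, 9, 1, 8, 5, 10, 2, 6, 4]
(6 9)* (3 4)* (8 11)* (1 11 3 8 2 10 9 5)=(1 11 2 10 9 6 5)(3 4 8)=[0, 11, 10, 4, 8, 1, 5, 7, 3, 6, 9, 2]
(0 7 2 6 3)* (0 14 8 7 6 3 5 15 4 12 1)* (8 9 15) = (0 6 5 8 7 2 3 14 9 15 4 12 1) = [6, 0, 3, 14, 12, 8, 5, 2, 7, 15, 10, 11, 1, 13, 9, 4]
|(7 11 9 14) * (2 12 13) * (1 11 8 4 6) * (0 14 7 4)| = 9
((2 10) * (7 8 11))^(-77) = (2 10)(7 8 11)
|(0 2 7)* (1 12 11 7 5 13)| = |(0 2 5 13 1 12 11 7)| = 8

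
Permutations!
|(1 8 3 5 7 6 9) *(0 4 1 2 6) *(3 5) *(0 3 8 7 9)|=10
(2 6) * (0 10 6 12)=(0 10 6 2 12)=[10, 1, 12, 3, 4, 5, 2, 7, 8, 9, 6, 11, 0]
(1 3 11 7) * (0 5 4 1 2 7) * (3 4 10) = [5, 4, 7, 11, 1, 10, 6, 2, 8, 9, 3, 0] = (0 5 10 3 11)(1 4)(2 7)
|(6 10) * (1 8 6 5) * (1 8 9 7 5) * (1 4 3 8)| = 20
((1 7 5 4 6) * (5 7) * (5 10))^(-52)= (1 4 10 6 5)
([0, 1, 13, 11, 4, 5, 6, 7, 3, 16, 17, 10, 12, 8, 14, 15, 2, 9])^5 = (2 10 13 17 8 9 3 16 11)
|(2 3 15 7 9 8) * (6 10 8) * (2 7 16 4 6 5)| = 11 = |(2 3 15 16 4 6 10 8 7 9 5)|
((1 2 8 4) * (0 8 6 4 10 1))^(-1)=((0 8 10 1 2 6 4))^(-1)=(0 4 6 2 1 10 8)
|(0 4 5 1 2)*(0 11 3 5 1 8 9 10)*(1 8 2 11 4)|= 10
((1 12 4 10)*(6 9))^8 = ((1 12 4 10)(6 9))^8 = (12)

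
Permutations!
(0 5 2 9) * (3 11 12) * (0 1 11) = (0 5 2 9 1 11 12 3) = [5, 11, 9, 0, 4, 2, 6, 7, 8, 1, 10, 12, 3]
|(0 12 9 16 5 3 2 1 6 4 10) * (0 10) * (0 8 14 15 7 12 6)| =|(0 6 4 8 14 15 7 12 9 16 5 3 2 1)| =14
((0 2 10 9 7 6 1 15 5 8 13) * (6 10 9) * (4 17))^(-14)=(17)(0 5 6 9 13 15 10 2 8 1 7)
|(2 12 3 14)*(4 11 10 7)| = |(2 12 3 14)(4 11 10 7)| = 4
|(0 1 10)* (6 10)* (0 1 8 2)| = |(0 8 2)(1 6 10)| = 3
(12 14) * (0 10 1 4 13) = (0 10 1 4 13)(12 14) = [10, 4, 2, 3, 13, 5, 6, 7, 8, 9, 1, 11, 14, 0, 12]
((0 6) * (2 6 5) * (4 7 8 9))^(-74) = (0 2)(4 8)(5 6)(7 9)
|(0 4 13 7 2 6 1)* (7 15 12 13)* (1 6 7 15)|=6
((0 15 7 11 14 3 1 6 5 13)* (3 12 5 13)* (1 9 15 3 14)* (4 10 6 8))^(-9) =(0 15 1 10)(3 7 8 6)(4 13 9 11)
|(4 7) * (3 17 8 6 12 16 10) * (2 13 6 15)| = 10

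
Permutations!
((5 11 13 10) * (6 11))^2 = ((5 6 11 13 10))^2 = (5 11 10 6 13)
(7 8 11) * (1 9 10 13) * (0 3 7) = (0 3 7 8 11)(1 9 10 13) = [3, 9, 2, 7, 4, 5, 6, 8, 11, 10, 13, 0, 12, 1]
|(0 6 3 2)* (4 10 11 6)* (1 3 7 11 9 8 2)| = |(0 4 10 9 8 2)(1 3)(6 7 11)| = 6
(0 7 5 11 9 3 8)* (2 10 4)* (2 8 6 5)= (0 7 2 10 4 8)(3 6 5 11 9)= [7, 1, 10, 6, 8, 11, 5, 2, 0, 3, 4, 9]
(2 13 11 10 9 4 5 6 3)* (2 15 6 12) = (2 13 11 10 9 4 5 12)(3 15 6) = [0, 1, 13, 15, 5, 12, 3, 7, 8, 4, 9, 10, 2, 11, 14, 6]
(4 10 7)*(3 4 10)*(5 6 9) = (3 4)(5 6 9)(7 10) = [0, 1, 2, 4, 3, 6, 9, 10, 8, 5, 7]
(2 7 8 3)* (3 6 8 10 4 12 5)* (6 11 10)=[0, 1, 7, 2, 12, 3, 8, 6, 11, 9, 4, 10, 5]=(2 7 6 8 11 10 4 12 5 3)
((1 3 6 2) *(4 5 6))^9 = (1 5)(2 4)(3 6) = ((1 3 4 5 6 2))^9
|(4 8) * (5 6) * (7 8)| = 6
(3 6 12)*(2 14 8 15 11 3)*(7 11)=[0, 1, 14, 6, 4, 5, 12, 11, 15, 9, 10, 3, 2, 13, 8, 7]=(2 14 8 15 7 11 3 6 12)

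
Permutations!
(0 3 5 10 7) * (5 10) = (0 3 10 7) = [3, 1, 2, 10, 4, 5, 6, 0, 8, 9, 7]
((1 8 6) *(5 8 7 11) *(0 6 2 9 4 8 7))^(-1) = ((0 6 1)(2 9 4 8)(5 7 11))^(-1) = (0 1 6)(2 8 4 9)(5 11 7)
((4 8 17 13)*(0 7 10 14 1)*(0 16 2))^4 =(17)(0 1 7 16 10 2 14)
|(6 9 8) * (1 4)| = |(1 4)(6 9 8)| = 6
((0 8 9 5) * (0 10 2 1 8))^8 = (1 9 10)(2 8 5) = ((1 8 9 5 10 2))^8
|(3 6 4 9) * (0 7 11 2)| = 4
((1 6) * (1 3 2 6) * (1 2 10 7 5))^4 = (1 10 2 7 6 5 3)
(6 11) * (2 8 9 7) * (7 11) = (2 8 9 11 6 7) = [0, 1, 8, 3, 4, 5, 7, 2, 9, 11, 10, 6]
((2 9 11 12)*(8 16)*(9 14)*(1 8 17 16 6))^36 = (17)(2 14 9 11 12)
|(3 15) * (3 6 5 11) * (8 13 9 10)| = |(3 15 6 5 11)(8 13 9 10)| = 20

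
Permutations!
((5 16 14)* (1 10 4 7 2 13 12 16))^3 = ((1 10 4 7 2 13 12 16 14 5))^3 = (1 7 12 5 4 13 14 10 2 16)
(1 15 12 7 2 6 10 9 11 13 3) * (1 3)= (1 15 12 7 2 6 10 9 11 13)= [0, 15, 6, 3, 4, 5, 10, 2, 8, 11, 9, 13, 7, 1, 14, 12]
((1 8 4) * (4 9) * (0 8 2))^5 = ((0 8 9 4 1 2))^5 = (0 2 1 4 9 8)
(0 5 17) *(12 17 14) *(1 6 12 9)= [5, 6, 2, 3, 4, 14, 12, 7, 8, 1, 10, 11, 17, 13, 9, 15, 16, 0]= (0 5 14 9 1 6 12 17)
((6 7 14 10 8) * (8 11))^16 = (6 11 14)(7 8 10)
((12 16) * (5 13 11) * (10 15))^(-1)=(5 11 13)(10 15)(12 16)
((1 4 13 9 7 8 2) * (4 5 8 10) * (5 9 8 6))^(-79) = (1 9 7 10 4 13 8 2)(5 6)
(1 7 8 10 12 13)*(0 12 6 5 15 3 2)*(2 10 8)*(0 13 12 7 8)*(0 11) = [7, 8, 13, 10, 4, 15, 5, 2, 11, 9, 6, 0, 12, 1, 14, 3] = (0 7 2 13 1 8 11)(3 10 6 5 15)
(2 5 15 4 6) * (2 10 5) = [0, 1, 2, 3, 6, 15, 10, 7, 8, 9, 5, 11, 12, 13, 14, 4] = (4 6 10 5 15)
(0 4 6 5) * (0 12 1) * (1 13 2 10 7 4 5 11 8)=(0 5 12 13 2 10 7 4 6 11 8 1)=[5, 0, 10, 3, 6, 12, 11, 4, 1, 9, 7, 8, 13, 2]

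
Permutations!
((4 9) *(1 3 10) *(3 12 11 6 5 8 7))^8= (1 10 3 7 8 5 6 11 12)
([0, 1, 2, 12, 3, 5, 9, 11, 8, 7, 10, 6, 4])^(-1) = (3 4 12)(6 11 7 9)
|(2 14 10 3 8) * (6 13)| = 10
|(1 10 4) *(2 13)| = 6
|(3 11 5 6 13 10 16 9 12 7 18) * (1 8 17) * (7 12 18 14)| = 18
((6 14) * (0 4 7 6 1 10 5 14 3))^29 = (0 3 6 7 4)(1 10 5 14)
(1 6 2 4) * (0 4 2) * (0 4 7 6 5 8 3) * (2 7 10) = (0 10 2 7 6 4 1 5 8 3) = [10, 5, 7, 0, 1, 8, 4, 6, 3, 9, 2]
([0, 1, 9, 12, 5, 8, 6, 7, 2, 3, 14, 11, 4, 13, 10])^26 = [0, 1, 5, 2, 3, 12, 6, 7, 4, 8, 10, 11, 9, 13, 14]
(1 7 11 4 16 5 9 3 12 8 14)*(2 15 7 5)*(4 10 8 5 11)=[0, 11, 15, 12, 16, 9, 6, 4, 14, 3, 8, 10, 5, 13, 1, 7, 2]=(1 11 10 8 14)(2 15 7 4 16)(3 12 5 9)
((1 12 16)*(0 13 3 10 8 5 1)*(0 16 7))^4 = (16)(0 8 7 10 12 3 1 13 5)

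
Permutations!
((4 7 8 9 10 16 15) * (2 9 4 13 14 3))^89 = (2 9 10 16 15 13 14 3)(4 8 7)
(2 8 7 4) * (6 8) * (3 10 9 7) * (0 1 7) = (0 1 7 4 2 6 8 3 10 9) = [1, 7, 6, 10, 2, 5, 8, 4, 3, 0, 9]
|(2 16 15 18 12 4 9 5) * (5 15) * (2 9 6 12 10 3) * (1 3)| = 9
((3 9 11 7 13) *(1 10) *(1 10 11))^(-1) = (1 9 3 13 7 11)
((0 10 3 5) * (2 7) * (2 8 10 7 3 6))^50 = (0 8 6 3)(2 5 7 10)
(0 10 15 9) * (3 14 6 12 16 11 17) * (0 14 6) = (0 10 15 9 14)(3 6 12 16 11 17) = [10, 1, 2, 6, 4, 5, 12, 7, 8, 14, 15, 17, 16, 13, 0, 9, 11, 3]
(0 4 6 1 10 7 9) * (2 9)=[4, 10, 9, 3, 6, 5, 1, 2, 8, 0, 7]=(0 4 6 1 10 7 2 9)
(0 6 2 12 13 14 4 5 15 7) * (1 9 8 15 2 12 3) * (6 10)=(0 10 6 12 13 14 4 5 2 3 1 9 8 15 7)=[10, 9, 3, 1, 5, 2, 12, 0, 15, 8, 6, 11, 13, 14, 4, 7]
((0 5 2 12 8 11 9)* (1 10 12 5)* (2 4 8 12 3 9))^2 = ((12)(0 1 10 3 9)(2 5 4 8 11))^2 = (12)(0 10 9 1 3)(2 4 11 5 8)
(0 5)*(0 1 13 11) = (0 5 1 13 11) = [5, 13, 2, 3, 4, 1, 6, 7, 8, 9, 10, 0, 12, 11]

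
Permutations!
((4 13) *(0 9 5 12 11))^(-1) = (0 11 12 5 9)(4 13)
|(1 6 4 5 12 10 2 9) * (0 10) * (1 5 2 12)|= 6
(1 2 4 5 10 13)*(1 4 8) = (1 2 8)(4 5 10 13) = [0, 2, 8, 3, 5, 10, 6, 7, 1, 9, 13, 11, 12, 4]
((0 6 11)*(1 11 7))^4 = (0 11 1 7 6)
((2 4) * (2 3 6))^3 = (2 6 3 4)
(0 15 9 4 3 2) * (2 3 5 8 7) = (0 15 9 4 5 8 7 2) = [15, 1, 0, 3, 5, 8, 6, 2, 7, 4, 10, 11, 12, 13, 14, 9]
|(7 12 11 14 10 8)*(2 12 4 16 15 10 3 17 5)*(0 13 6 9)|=84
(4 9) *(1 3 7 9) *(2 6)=(1 3 7 9 4)(2 6)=[0, 3, 6, 7, 1, 5, 2, 9, 8, 4]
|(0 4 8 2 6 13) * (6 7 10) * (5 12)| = 8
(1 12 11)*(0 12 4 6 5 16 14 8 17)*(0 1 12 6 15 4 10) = (0 6 5 16 14 8 17 1 10)(4 15)(11 12) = [6, 10, 2, 3, 15, 16, 5, 7, 17, 9, 0, 12, 11, 13, 8, 4, 14, 1]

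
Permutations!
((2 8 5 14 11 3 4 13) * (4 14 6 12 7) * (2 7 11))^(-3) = ((2 8 5 6 12 11 3 14)(4 13 7))^(-3) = (2 11 5 14 12 8 3 6)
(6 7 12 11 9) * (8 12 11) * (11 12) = [0, 1, 2, 3, 4, 5, 7, 12, 11, 6, 10, 9, 8] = (6 7 12 8 11 9)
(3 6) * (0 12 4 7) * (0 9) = [12, 1, 2, 6, 7, 5, 3, 9, 8, 0, 10, 11, 4] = (0 12 4 7 9)(3 6)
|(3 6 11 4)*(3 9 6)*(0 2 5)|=|(0 2 5)(4 9 6 11)|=12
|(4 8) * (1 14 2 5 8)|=6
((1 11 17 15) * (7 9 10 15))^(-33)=(1 17 9 15 11 7 10)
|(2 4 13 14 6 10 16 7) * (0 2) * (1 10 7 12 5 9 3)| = 7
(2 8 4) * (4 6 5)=(2 8 6 5 4)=[0, 1, 8, 3, 2, 4, 5, 7, 6]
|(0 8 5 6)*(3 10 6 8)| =4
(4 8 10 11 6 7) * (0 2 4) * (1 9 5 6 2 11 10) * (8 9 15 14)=[11, 15, 4, 3, 9, 6, 7, 0, 1, 5, 10, 2, 12, 13, 8, 14]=(0 11 2 4 9 5 6 7)(1 15 14 8)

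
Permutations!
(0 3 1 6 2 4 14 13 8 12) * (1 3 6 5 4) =(0 6 2 1 5 4 14 13 8 12) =[6, 5, 1, 3, 14, 4, 2, 7, 12, 9, 10, 11, 0, 8, 13]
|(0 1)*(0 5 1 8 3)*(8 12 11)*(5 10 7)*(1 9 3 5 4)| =28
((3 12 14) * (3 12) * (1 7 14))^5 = ((1 7 14 12))^5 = (1 7 14 12)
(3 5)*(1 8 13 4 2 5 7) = [0, 8, 5, 7, 2, 3, 6, 1, 13, 9, 10, 11, 12, 4] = (1 8 13 4 2 5 3 7)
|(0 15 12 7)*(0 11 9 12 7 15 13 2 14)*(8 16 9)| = |(0 13 2 14)(7 11 8 16 9 12 15)| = 28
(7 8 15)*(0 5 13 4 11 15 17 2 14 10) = [5, 1, 14, 3, 11, 13, 6, 8, 17, 9, 0, 15, 12, 4, 10, 7, 16, 2] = (0 5 13 4 11 15 7 8 17 2 14 10)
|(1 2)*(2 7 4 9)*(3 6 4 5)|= |(1 7 5 3 6 4 9 2)|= 8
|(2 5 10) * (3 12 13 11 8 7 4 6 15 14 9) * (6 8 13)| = 6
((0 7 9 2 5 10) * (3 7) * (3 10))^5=((0 10)(2 5 3 7 9))^5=(0 10)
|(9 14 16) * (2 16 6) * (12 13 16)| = 7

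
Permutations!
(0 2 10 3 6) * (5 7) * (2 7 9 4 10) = (0 7 5 9 4 10 3 6) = [7, 1, 2, 6, 10, 9, 0, 5, 8, 4, 3]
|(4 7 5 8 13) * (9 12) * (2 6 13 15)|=|(2 6 13 4 7 5 8 15)(9 12)|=8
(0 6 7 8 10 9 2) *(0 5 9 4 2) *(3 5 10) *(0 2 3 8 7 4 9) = (0 6 4 3 5)(2 10 9) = [6, 1, 10, 5, 3, 0, 4, 7, 8, 2, 9]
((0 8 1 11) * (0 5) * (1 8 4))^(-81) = (0 5 11 1 4)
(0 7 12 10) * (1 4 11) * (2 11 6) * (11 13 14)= (0 7 12 10)(1 4 6 2 13 14 11)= [7, 4, 13, 3, 6, 5, 2, 12, 8, 9, 0, 1, 10, 14, 11]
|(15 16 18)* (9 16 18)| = |(9 16)(15 18)| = 2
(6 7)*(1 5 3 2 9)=[0, 5, 9, 2, 4, 3, 7, 6, 8, 1]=(1 5 3 2 9)(6 7)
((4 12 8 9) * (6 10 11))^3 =((4 12 8 9)(6 10 11))^3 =(4 9 8 12)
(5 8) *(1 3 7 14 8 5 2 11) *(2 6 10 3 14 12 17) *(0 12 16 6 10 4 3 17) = [12, 14, 11, 7, 3, 5, 4, 16, 10, 9, 17, 1, 0, 13, 8, 15, 6, 2] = (0 12)(1 14 8 10 17 2 11)(3 7 16 6 4)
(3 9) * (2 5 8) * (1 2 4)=(1 2 5 8 4)(3 9)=[0, 2, 5, 9, 1, 8, 6, 7, 4, 3]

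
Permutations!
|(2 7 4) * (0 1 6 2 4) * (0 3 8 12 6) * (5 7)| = |(0 1)(2 5 7 3 8 12 6)| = 14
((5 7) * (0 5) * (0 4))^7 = ((0 5 7 4))^7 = (0 4 7 5)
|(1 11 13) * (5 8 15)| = 3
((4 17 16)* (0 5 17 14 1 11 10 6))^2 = ((0 5 17 16 4 14 1 11 10 6))^2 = (0 17 4 1 10)(5 16 14 11 6)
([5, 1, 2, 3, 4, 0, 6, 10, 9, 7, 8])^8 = [0, 1, 2, 3, 4, 5, 6, 7, 8, 9, 10]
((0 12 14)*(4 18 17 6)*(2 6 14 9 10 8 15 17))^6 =(0 17 8 9)(2 4)(6 18)(10 12 14 15)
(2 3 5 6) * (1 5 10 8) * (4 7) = (1 5 6 2 3 10 8)(4 7) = [0, 5, 3, 10, 7, 6, 2, 4, 1, 9, 8]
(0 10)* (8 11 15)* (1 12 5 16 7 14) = (0 10)(1 12 5 16 7 14)(8 11 15) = [10, 12, 2, 3, 4, 16, 6, 14, 11, 9, 0, 15, 5, 13, 1, 8, 7]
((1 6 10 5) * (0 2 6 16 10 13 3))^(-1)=((0 2 6 13 3)(1 16 10 5))^(-1)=(0 3 13 6 2)(1 5 10 16)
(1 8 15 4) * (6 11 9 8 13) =(1 13 6 11 9 8 15 4) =[0, 13, 2, 3, 1, 5, 11, 7, 15, 8, 10, 9, 12, 6, 14, 4]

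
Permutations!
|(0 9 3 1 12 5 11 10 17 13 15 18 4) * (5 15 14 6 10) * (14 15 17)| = |(0 9 3 1 12 17 13 15 18 4)(5 11)(6 10 14)| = 30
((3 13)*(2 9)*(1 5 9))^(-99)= (1 5 9 2)(3 13)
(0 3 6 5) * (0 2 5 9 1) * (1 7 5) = (0 3 6 9 7 5 2 1) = [3, 0, 1, 6, 4, 2, 9, 5, 8, 7]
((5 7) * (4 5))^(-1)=(4 7 5)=((4 5 7))^(-1)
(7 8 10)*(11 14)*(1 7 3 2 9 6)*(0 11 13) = [11, 7, 9, 2, 4, 5, 1, 8, 10, 6, 3, 14, 12, 0, 13] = (0 11 14 13)(1 7 8 10 3 2 9 6)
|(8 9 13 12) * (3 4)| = |(3 4)(8 9 13 12)| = 4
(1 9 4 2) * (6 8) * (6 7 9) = (1 6 8 7 9 4 2) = [0, 6, 1, 3, 2, 5, 8, 9, 7, 4]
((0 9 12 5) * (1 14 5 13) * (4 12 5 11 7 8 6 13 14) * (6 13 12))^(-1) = (0 5 9)(1 13 8 7 11 14 12 6 4)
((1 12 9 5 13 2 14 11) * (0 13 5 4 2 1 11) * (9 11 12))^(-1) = (0 14 2 4 9 1 13)(11 12)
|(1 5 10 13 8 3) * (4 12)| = 6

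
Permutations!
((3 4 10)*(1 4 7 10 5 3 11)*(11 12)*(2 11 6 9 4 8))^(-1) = ((1 8 2 11)(3 7 10 12 6 9 4 5))^(-1) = (1 11 2 8)(3 5 4 9 6 12 10 7)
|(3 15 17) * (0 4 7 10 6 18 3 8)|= |(0 4 7 10 6 18 3 15 17 8)|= 10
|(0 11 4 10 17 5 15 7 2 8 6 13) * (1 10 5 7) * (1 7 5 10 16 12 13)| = 15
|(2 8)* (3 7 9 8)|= 5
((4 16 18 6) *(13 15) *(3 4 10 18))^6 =(18)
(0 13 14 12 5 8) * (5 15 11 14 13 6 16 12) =(0 6 16 12 15 11 14 5 8) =[6, 1, 2, 3, 4, 8, 16, 7, 0, 9, 10, 14, 15, 13, 5, 11, 12]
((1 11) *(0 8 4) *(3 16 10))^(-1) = ((0 8 4)(1 11)(3 16 10))^(-1) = (0 4 8)(1 11)(3 10 16)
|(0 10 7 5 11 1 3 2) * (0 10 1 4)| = |(0 1 3 2 10 7 5 11 4)| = 9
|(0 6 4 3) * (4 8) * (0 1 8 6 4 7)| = |(0 4 3 1 8 7)| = 6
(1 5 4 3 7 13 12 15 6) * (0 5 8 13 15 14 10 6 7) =(0 5 4 3)(1 8 13 12 14 10 6)(7 15) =[5, 8, 2, 0, 3, 4, 1, 15, 13, 9, 6, 11, 14, 12, 10, 7]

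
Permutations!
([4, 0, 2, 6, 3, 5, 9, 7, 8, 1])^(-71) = [4, 0, 2, 6, 3, 5, 9, 7, 8, 1]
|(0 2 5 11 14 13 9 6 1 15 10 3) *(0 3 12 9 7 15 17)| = 14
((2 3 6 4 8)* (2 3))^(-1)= (3 8 4 6)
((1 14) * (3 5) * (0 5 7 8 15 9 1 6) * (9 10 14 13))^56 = ((0 5 3 7 8 15 10 14 6)(1 13 9))^56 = (0 3 8 10 6 5 7 15 14)(1 9 13)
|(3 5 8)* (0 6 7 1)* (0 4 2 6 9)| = 30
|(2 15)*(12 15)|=3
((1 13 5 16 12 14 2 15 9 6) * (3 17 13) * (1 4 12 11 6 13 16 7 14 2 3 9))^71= ((1 9 13 5 7 14 3 17 16 11 6 4 12 2 15))^71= (1 4 17 5 15 6 3 13 2 11 14 9 12 16 7)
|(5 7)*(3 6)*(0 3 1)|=4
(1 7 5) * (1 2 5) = (1 7)(2 5) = [0, 7, 5, 3, 4, 2, 6, 1]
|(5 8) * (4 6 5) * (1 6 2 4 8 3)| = |(8)(1 6 5 3)(2 4)| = 4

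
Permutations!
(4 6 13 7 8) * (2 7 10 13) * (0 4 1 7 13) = (0 4 6 2 13 10)(1 7 8) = [4, 7, 13, 3, 6, 5, 2, 8, 1, 9, 0, 11, 12, 10]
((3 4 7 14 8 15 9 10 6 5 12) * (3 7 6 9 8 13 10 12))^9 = ((3 4 6 5)(7 14 13 10 9 12)(8 15))^9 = (3 4 6 5)(7 10)(8 15)(9 14)(12 13)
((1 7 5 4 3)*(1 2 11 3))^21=(11)(1 7 5 4)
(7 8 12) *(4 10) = (4 10)(7 8 12) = [0, 1, 2, 3, 10, 5, 6, 8, 12, 9, 4, 11, 7]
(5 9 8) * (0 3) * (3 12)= (0 12 3)(5 9 8)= [12, 1, 2, 0, 4, 9, 6, 7, 5, 8, 10, 11, 3]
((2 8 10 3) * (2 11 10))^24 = (11) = ((2 8)(3 11 10))^24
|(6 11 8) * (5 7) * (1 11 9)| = 10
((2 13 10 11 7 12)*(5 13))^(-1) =((2 5 13 10 11 7 12))^(-1) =(2 12 7 11 10 13 5)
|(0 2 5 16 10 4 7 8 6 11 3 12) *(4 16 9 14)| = 12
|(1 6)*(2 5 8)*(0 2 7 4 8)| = |(0 2 5)(1 6)(4 8 7)| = 6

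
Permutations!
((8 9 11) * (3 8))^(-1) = (3 11 9 8)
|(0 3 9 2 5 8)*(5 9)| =|(0 3 5 8)(2 9)| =4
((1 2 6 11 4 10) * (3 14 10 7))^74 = (1 6 4 3 10 2 11 7 14)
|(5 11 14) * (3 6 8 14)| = 6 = |(3 6 8 14 5 11)|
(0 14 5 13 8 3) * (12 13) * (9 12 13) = (0 14 5 13 8 3)(9 12) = [14, 1, 2, 0, 4, 13, 6, 7, 3, 12, 10, 11, 9, 8, 5]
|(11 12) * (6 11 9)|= |(6 11 12 9)|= 4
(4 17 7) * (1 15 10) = (1 15 10)(4 17 7) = [0, 15, 2, 3, 17, 5, 6, 4, 8, 9, 1, 11, 12, 13, 14, 10, 16, 7]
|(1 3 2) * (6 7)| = 6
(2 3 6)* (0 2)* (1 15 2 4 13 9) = (0 4 13 9 1 15 2 3 6) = [4, 15, 3, 6, 13, 5, 0, 7, 8, 1, 10, 11, 12, 9, 14, 2]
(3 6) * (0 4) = (0 4)(3 6) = [4, 1, 2, 6, 0, 5, 3]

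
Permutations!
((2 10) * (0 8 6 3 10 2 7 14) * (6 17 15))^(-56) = (0 7 3 15 8 14 10 6 17) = ((0 8 17 15 6 3 10 7 14))^(-56)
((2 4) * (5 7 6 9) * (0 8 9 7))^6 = ((0 8 9 5)(2 4)(6 7))^6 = (0 9)(5 8)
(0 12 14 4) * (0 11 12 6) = [6, 1, 2, 3, 11, 5, 0, 7, 8, 9, 10, 12, 14, 13, 4] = (0 6)(4 11 12 14)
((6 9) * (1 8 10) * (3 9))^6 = (10)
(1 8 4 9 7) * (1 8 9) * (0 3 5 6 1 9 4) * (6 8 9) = [3, 4, 2, 5, 6, 8, 1, 9, 0, 7] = (0 3 5 8)(1 4 6)(7 9)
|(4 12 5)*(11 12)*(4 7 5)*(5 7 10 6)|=|(4 11 12)(5 10 6)|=3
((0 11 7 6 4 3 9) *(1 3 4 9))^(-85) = (11)(1 3)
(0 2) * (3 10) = (0 2)(3 10) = [2, 1, 0, 10, 4, 5, 6, 7, 8, 9, 3]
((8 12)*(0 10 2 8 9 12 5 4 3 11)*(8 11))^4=(12)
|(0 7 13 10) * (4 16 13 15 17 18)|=9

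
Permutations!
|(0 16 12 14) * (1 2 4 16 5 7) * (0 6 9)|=11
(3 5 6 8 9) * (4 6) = (3 5 4 6 8 9) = [0, 1, 2, 5, 6, 4, 8, 7, 9, 3]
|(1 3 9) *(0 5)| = 6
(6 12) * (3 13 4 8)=(3 13 4 8)(6 12)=[0, 1, 2, 13, 8, 5, 12, 7, 3, 9, 10, 11, 6, 4]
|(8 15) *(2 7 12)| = |(2 7 12)(8 15)| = 6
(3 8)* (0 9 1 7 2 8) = (0 9 1 7 2 8 3) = [9, 7, 8, 0, 4, 5, 6, 2, 3, 1]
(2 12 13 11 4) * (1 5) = (1 5)(2 12 13 11 4) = [0, 5, 12, 3, 2, 1, 6, 7, 8, 9, 10, 4, 13, 11]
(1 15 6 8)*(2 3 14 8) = (1 15 6 2 3 14 8) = [0, 15, 3, 14, 4, 5, 2, 7, 1, 9, 10, 11, 12, 13, 8, 6]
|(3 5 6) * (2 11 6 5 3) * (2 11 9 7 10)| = |(2 9 7 10)(6 11)| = 4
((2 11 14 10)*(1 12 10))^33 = ((1 12 10 2 11 14))^33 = (1 2)(10 14)(11 12)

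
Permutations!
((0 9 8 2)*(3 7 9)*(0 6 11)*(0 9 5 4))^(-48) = (0 7 4 3 5)(2 11 8 6 9)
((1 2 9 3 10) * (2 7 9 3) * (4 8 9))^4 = ((1 7 4 8 9 2 3 10))^4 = (1 9)(2 7)(3 4)(8 10)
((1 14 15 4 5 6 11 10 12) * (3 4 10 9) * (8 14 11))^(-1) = ((1 11 9 3 4 5 6 8 14 15 10 12))^(-1) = (1 12 10 15 14 8 6 5 4 3 9 11)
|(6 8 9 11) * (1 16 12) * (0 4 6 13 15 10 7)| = |(0 4 6 8 9 11 13 15 10 7)(1 16 12)| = 30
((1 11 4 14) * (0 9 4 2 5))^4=((0 9 4 14 1 11 2 5))^4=(0 1)(2 4)(5 14)(9 11)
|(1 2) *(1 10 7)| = |(1 2 10 7)| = 4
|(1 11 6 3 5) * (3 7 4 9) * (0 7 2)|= 10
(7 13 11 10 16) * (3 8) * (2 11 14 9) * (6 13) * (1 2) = (1 2 11 10 16 7 6 13 14 9)(3 8) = [0, 2, 11, 8, 4, 5, 13, 6, 3, 1, 16, 10, 12, 14, 9, 15, 7]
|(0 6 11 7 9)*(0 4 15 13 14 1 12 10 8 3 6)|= |(1 12 10 8 3 6 11 7 9 4 15 13 14)|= 13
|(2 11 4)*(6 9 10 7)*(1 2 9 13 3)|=10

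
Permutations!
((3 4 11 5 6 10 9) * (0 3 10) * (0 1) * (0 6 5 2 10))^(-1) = ((0 3 4 11 2 10 9)(1 6))^(-1) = (0 9 10 2 11 4 3)(1 6)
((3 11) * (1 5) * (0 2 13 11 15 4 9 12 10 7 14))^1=(0 2 13 11 3 15 4 9 12 10 7 14)(1 5)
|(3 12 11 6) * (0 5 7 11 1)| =|(0 5 7 11 6 3 12 1)| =8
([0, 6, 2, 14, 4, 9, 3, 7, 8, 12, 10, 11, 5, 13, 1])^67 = (1 14 3 6)(5 9 12)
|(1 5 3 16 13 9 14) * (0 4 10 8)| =28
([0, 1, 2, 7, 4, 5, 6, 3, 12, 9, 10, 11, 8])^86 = (12)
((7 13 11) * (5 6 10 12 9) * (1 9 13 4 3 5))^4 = (3 12 4 10 7 6 11 5 13)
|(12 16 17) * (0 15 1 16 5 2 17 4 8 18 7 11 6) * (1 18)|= |(0 15 18 7 11 6)(1 16 4 8)(2 17 12 5)|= 12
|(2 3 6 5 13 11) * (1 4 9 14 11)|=|(1 4 9 14 11 2 3 6 5 13)|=10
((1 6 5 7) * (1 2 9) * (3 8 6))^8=((1 3 8 6 5 7 2 9))^8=(9)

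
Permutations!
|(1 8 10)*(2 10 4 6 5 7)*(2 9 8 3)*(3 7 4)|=21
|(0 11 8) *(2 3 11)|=|(0 2 3 11 8)|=5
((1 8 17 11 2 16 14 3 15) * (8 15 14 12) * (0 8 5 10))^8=(0 10 5 12 16 2 11 17 8)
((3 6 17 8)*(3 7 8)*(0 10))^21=(17)(0 10)(7 8)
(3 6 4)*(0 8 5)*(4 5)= [8, 1, 2, 6, 3, 0, 5, 7, 4]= (0 8 4 3 6 5)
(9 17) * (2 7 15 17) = (2 7 15 17 9) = [0, 1, 7, 3, 4, 5, 6, 15, 8, 2, 10, 11, 12, 13, 14, 17, 16, 9]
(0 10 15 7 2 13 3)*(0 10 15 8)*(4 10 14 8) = (0 15 7 2 13 3 14 8)(4 10) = [15, 1, 13, 14, 10, 5, 6, 2, 0, 9, 4, 11, 12, 3, 8, 7]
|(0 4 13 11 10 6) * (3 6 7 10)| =|(0 4 13 11 3 6)(7 10)| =6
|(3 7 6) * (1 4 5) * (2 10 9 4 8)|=|(1 8 2 10 9 4 5)(3 7 6)|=21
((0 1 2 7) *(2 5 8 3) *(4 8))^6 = ((0 1 5 4 8 3 2 7))^6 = (0 2 8 5)(1 7 3 4)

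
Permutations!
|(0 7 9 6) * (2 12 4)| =|(0 7 9 6)(2 12 4)| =12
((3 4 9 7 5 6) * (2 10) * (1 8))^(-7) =(1 8)(2 10)(3 6 5 7 9 4)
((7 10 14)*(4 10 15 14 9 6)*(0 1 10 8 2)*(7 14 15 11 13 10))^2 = (15)(0 7 13 9 4 2 1 11 10 6 8)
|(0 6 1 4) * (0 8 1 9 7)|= 12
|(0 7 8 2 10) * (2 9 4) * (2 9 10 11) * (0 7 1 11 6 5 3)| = |(0 1 11 2 6 5 3)(4 9)(7 8 10)| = 42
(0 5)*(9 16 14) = [5, 1, 2, 3, 4, 0, 6, 7, 8, 16, 10, 11, 12, 13, 9, 15, 14] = (0 5)(9 16 14)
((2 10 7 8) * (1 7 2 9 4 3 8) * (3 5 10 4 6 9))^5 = ((1 7)(2 4 5 10)(3 8)(6 9))^5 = (1 7)(2 4 5 10)(3 8)(6 9)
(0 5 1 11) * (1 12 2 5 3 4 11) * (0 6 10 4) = (0 3)(2 5 12)(4 11 6 10) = [3, 1, 5, 0, 11, 12, 10, 7, 8, 9, 4, 6, 2]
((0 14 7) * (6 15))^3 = ((0 14 7)(6 15))^3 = (6 15)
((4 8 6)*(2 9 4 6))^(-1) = ((2 9 4 8))^(-1) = (2 8 4 9)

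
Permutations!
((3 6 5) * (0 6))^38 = (0 5)(3 6)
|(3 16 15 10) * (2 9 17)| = |(2 9 17)(3 16 15 10)| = 12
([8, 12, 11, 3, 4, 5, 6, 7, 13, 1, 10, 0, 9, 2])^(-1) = [11, 9, 13, 3, 4, 5, 6, 7, 0, 12, 10, 2, 1, 8]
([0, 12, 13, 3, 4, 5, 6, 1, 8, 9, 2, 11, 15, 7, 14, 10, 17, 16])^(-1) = (1 7 13 2 10 15 12)(16 17)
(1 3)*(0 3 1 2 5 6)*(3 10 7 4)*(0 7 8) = (0 10 8)(2 5 6 7 4 3) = [10, 1, 5, 2, 3, 6, 7, 4, 0, 9, 8]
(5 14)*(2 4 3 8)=(2 4 3 8)(5 14)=[0, 1, 4, 8, 3, 14, 6, 7, 2, 9, 10, 11, 12, 13, 5]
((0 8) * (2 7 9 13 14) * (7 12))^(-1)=(0 8)(2 14 13 9 7 12)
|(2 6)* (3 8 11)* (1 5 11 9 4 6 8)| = 20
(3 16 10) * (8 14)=(3 16 10)(8 14)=[0, 1, 2, 16, 4, 5, 6, 7, 14, 9, 3, 11, 12, 13, 8, 15, 10]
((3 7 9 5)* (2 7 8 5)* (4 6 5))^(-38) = ((2 7 9)(3 8 4 6 5))^(-38) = (2 7 9)(3 4 5 8 6)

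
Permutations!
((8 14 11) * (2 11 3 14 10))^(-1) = (2 10 8 11)(3 14)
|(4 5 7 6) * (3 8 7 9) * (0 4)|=8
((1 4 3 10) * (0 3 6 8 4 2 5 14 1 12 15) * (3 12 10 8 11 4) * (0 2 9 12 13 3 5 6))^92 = ((0 13 3 8 5 14 1 9 12 15 2 6 11 4))^92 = (0 12 3 2 5 11 1)(4 9 13 15 8 6 14)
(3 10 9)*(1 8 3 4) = (1 8 3 10 9 4) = [0, 8, 2, 10, 1, 5, 6, 7, 3, 4, 9]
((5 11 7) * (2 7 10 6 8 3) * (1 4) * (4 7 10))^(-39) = (1 7 5 11 4)(2 10 6 8 3)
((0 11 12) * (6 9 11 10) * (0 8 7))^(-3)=((0 10 6 9 11 12 8 7))^(-3)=(0 12 6 7 11 10 8 9)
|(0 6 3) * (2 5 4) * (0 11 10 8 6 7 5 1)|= 30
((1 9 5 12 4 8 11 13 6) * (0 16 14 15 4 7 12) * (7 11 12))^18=(0 8 1 14 11 5 4 6 16 12 9 15 13)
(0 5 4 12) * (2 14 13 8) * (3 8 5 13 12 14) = (0 13 5 4 14 12)(2 3 8) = [13, 1, 3, 8, 14, 4, 6, 7, 2, 9, 10, 11, 0, 5, 12]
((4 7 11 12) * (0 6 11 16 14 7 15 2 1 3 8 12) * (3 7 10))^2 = (0 11 6)(1 16 10 8 4 2 7 14 3 12 15) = ((0 6 11)(1 7 16 14 10 3 8 12 4 15 2))^2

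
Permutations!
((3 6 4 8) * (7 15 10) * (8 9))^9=(15)(3 8 9 4 6)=((3 6 4 9 8)(7 15 10))^9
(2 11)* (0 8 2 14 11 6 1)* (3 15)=[8, 0, 6, 15, 4, 5, 1, 7, 2, 9, 10, 14, 12, 13, 11, 3]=(0 8 2 6 1)(3 15)(11 14)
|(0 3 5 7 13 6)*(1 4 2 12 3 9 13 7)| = 12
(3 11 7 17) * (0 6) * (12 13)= (0 6)(3 11 7 17)(12 13)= [6, 1, 2, 11, 4, 5, 0, 17, 8, 9, 10, 7, 13, 12, 14, 15, 16, 3]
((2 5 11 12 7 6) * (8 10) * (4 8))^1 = (2 5 11 12 7 6)(4 8 10)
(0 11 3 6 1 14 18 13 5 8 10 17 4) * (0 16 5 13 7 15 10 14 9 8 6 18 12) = (0 11 3 18 7 15 10 17 4 16 5 6 1 9 8 14 12) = [11, 9, 2, 18, 16, 6, 1, 15, 14, 8, 17, 3, 0, 13, 12, 10, 5, 4, 7]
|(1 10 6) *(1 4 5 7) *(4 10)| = |(1 4 5 7)(6 10)| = 4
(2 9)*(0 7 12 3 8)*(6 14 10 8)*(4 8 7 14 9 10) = (0 14 4 8)(2 10 7 12 3 6 9) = [14, 1, 10, 6, 8, 5, 9, 12, 0, 2, 7, 11, 3, 13, 4]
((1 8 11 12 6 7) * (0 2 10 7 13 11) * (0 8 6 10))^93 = ((0 2)(1 6 13 11 12 10 7))^93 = (0 2)(1 13 12 7 6 11 10)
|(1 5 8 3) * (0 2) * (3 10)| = 10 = |(0 2)(1 5 8 10 3)|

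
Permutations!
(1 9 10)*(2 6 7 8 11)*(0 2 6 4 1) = [2, 9, 4, 3, 1, 5, 7, 8, 11, 10, 0, 6] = (0 2 4 1 9 10)(6 7 8 11)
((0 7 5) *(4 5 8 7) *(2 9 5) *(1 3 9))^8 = (0 4 2 1 3 9 5)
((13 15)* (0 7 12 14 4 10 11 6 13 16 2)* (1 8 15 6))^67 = ((0 7 12 14 4 10 11 1 8 15 16 2)(6 13))^67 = (0 1 12 15 4 2 11 7 8 14 16 10)(6 13)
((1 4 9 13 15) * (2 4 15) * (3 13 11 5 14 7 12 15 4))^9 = (15)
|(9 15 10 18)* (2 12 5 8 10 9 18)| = 10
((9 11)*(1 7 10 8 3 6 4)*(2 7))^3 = (1 10 6 2 8 4 7 3)(9 11)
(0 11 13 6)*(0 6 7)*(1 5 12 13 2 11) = (0 1 5 12 13 7)(2 11) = [1, 5, 11, 3, 4, 12, 6, 0, 8, 9, 10, 2, 13, 7]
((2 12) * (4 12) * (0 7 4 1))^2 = (0 4 2)(1 7 12)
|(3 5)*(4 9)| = |(3 5)(4 9)| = 2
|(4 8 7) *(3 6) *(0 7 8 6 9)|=|(0 7 4 6 3 9)|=6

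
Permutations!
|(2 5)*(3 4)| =|(2 5)(3 4)| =2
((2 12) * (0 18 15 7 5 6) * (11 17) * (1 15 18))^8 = (18)(0 15 5)(1 7 6)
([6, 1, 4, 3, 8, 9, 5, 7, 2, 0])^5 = (0 6 5 9)(2 8 4)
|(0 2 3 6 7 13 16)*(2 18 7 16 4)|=9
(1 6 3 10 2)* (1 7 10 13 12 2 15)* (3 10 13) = (1 6 10 15)(2 7 13 12) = [0, 6, 7, 3, 4, 5, 10, 13, 8, 9, 15, 11, 2, 12, 14, 1]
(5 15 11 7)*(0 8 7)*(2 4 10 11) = (0 8 7 5 15 2 4 10 11) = [8, 1, 4, 3, 10, 15, 6, 5, 7, 9, 11, 0, 12, 13, 14, 2]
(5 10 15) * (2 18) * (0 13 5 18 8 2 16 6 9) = (0 13 5 10 15 18 16 6 9)(2 8) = [13, 1, 8, 3, 4, 10, 9, 7, 2, 0, 15, 11, 12, 5, 14, 18, 6, 17, 16]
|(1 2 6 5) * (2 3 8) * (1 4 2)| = 12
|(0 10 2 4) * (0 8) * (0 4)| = |(0 10 2)(4 8)| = 6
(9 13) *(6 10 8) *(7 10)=[0, 1, 2, 3, 4, 5, 7, 10, 6, 13, 8, 11, 12, 9]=(6 7 10 8)(9 13)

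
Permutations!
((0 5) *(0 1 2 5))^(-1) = ((1 2 5))^(-1) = (1 5 2)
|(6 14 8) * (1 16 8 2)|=6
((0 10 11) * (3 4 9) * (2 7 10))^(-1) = ((0 2 7 10 11)(3 4 9))^(-1) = (0 11 10 7 2)(3 9 4)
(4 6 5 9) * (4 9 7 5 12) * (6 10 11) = (4 10 11 6 12)(5 7) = [0, 1, 2, 3, 10, 7, 12, 5, 8, 9, 11, 6, 4]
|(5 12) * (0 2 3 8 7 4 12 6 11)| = |(0 2 3 8 7 4 12 5 6 11)| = 10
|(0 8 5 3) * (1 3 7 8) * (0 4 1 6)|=6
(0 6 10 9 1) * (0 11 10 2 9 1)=(0 6 2 9)(1 11 10)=[6, 11, 9, 3, 4, 5, 2, 7, 8, 0, 1, 10]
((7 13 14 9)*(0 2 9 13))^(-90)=(14)(0 9)(2 7)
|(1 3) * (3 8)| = 3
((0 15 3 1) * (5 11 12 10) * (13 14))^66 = (0 3)(1 15)(5 12)(10 11)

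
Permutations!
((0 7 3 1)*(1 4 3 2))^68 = (7)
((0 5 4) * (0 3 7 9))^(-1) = ((0 5 4 3 7 9))^(-1) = (0 9 7 3 4 5)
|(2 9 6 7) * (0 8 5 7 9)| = 10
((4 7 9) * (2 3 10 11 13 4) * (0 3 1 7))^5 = (0 4 13 11 10 3)(1 7 9 2)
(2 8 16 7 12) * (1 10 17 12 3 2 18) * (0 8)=(0 8 16 7 3 2)(1 10 17 12 18)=[8, 10, 0, 2, 4, 5, 6, 3, 16, 9, 17, 11, 18, 13, 14, 15, 7, 12, 1]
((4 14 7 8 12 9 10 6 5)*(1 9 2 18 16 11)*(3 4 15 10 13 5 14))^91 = (1 9 13 5 15 10 6 14 7 8 12 2 18 16 11)(3 4)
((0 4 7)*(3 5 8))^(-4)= ((0 4 7)(3 5 8))^(-4)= (0 7 4)(3 8 5)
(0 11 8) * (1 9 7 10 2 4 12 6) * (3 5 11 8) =(0 8)(1 9 7 10 2 4 12 6)(3 5 11) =[8, 9, 4, 5, 12, 11, 1, 10, 0, 7, 2, 3, 6]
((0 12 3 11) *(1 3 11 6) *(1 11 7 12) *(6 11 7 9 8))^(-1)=(0 11 3 1)(6 8 9 12 7)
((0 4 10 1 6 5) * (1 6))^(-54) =((0 4 10 6 5))^(-54) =(0 4 10 6 5)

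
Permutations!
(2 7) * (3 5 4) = [0, 1, 7, 5, 3, 4, 6, 2] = (2 7)(3 5 4)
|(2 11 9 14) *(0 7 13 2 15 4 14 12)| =|(0 7 13 2 11 9 12)(4 14 15)| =21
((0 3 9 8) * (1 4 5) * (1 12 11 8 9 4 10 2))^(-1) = ((0 3 4 5 12 11 8)(1 10 2))^(-1) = (0 8 11 12 5 4 3)(1 2 10)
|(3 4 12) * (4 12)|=|(3 12)|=2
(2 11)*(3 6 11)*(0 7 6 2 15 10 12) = (0 7 6 11 15 10 12)(2 3) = [7, 1, 3, 2, 4, 5, 11, 6, 8, 9, 12, 15, 0, 13, 14, 10]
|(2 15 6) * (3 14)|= 6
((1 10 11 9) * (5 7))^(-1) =(1 9 11 10)(5 7)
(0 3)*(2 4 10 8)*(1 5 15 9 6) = [3, 5, 4, 0, 10, 15, 1, 7, 2, 6, 8, 11, 12, 13, 14, 9] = (0 3)(1 5 15 9 6)(2 4 10 8)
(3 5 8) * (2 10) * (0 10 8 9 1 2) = (0 10)(1 2 8 3 5 9) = [10, 2, 8, 5, 4, 9, 6, 7, 3, 1, 0]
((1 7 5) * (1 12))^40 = (12)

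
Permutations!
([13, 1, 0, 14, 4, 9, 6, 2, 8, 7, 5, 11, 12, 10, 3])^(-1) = [2, 1, 7, 14, 4, 10, 6, 9, 8, 5, 13, 11, 12, 0, 3]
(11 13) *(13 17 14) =(11 17 14 13) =[0, 1, 2, 3, 4, 5, 6, 7, 8, 9, 10, 17, 12, 11, 13, 15, 16, 14]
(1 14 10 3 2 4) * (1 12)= (1 14 10 3 2 4 12)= [0, 14, 4, 2, 12, 5, 6, 7, 8, 9, 3, 11, 1, 13, 10]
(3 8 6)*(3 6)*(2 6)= (2 6)(3 8)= [0, 1, 6, 8, 4, 5, 2, 7, 3]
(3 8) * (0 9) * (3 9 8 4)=(0 8 9)(3 4)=[8, 1, 2, 4, 3, 5, 6, 7, 9, 0]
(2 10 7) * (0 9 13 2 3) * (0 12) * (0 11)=[9, 1, 10, 12, 4, 5, 6, 3, 8, 13, 7, 0, 11, 2]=(0 9 13 2 10 7 3 12 11)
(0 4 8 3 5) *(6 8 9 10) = (0 4 9 10 6 8 3 5) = [4, 1, 2, 5, 9, 0, 8, 7, 3, 10, 6]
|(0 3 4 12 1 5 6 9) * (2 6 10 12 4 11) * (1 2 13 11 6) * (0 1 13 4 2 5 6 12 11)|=|(0 3 12 5 10 11 4 2 13)(1 6 9)|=9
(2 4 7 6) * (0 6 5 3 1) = [6, 0, 4, 1, 7, 3, 2, 5] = (0 6 2 4 7 5 3 1)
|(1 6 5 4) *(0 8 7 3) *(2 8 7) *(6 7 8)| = 9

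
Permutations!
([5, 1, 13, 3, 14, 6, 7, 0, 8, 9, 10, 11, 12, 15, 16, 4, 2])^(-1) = [7, 1, 16, 3, 15, 0, 5, 6, 8, 9, 10, 11, 12, 2, 4, 13, 14]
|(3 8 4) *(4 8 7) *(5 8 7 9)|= 6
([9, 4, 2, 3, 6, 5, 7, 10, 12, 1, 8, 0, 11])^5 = (0 7)(1 8)(4 12)(6 11)(9 10)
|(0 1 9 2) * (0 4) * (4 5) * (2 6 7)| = |(0 1 9 6 7 2 5 4)| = 8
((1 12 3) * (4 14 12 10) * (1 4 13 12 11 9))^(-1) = (1 9 11 14 4 3 12 13 10)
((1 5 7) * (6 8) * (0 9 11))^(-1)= (0 11 9)(1 7 5)(6 8)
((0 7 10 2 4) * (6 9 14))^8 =(0 2 7 4 10)(6 14 9)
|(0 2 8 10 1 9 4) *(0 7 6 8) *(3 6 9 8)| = 6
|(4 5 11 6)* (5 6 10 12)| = |(4 6)(5 11 10 12)| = 4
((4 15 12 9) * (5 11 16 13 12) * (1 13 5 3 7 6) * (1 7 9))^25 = ((1 13 12)(3 9 4 15)(5 11 16)(6 7))^25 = (1 13 12)(3 9 4 15)(5 11 16)(6 7)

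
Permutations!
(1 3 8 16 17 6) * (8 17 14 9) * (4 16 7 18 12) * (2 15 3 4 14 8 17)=(1 4 16 8 7 18 12 14 9 17 6)(2 15 3)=[0, 4, 15, 2, 16, 5, 1, 18, 7, 17, 10, 11, 14, 13, 9, 3, 8, 6, 12]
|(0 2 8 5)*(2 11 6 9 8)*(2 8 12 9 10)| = |(0 11 6 10 2 8 5)(9 12)| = 14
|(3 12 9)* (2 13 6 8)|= 12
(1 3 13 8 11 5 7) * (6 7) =[0, 3, 2, 13, 4, 6, 7, 1, 11, 9, 10, 5, 12, 8] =(1 3 13 8 11 5 6 7)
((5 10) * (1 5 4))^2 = (1 10)(4 5)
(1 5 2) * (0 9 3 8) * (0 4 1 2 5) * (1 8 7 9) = (0 1)(3 7 9)(4 8) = [1, 0, 2, 7, 8, 5, 6, 9, 4, 3]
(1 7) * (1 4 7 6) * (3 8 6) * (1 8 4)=(1 3 4 7)(6 8)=[0, 3, 2, 4, 7, 5, 8, 1, 6]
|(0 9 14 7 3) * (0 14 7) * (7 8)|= 6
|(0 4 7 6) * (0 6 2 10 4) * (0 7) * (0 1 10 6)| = |(0 7 2 6)(1 10 4)| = 12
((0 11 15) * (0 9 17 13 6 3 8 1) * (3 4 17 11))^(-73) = (0 1 8 3)(4 6 13 17)(9 15 11)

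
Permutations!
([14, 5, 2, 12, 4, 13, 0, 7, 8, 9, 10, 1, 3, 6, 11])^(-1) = [6, 11, 2, 12, 4, 1, 13, 7, 8, 9, 10, 14, 3, 5, 0]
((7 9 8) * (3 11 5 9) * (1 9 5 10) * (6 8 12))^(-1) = (1 10 11 3 7 8 6 12 9)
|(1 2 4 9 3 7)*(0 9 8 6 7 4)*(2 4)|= 20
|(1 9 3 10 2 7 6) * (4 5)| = |(1 9 3 10 2 7 6)(4 5)| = 14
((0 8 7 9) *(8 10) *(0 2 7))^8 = ((0 10 8)(2 7 9))^8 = (0 8 10)(2 9 7)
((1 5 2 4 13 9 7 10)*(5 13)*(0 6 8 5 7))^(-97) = ((0 6 8 5 2 4 7 10 1 13 9))^(-97) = (0 8 2 7 1 9 6 5 4 10 13)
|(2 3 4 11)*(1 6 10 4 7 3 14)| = 14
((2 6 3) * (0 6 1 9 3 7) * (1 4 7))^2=(0 1 3 4)(2 7 6 9)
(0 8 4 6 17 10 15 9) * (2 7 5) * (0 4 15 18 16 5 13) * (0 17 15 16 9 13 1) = (0 8 16 5 2 7 1)(4 6 15 13 17 10 18 9) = [8, 0, 7, 3, 6, 2, 15, 1, 16, 4, 18, 11, 12, 17, 14, 13, 5, 10, 9]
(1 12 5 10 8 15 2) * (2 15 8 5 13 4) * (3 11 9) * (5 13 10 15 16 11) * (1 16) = (1 12 10 13 4 2 16 11 9 3 5 15) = [0, 12, 16, 5, 2, 15, 6, 7, 8, 3, 13, 9, 10, 4, 14, 1, 11]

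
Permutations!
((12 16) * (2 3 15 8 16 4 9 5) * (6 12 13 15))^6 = (2 5 9 4 12 6 3)(8 13)(15 16)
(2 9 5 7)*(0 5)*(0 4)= (0 5 7 2 9 4)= [5, 1, 9, 3, 0, 7, 6, 2, 8, 4]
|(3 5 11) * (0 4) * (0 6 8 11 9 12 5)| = 6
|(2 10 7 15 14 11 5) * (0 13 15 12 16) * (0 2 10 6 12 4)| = |(0 13 15 14 11 5 10 7 4)(2 6 12 16)| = 36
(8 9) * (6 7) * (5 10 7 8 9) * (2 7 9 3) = (2 7 6 8 5 10 9 3) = [0, 1, 7, 2, 4, 10, 8, 6, 5, 3, 9]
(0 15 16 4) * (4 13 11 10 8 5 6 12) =(0 15 16 13 11 10 8 5 6 12 4) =[15, 1, 2, 3, 0, 6, 12, 7, 5, 9, 8, 10, 4, 11, 14, 16, 13]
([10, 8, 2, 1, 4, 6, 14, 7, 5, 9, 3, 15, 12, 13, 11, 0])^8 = [11, 10, 2, 0, 4, 1, 8, 7, 3, 9, 15, 6, 12, 13, 5, 14]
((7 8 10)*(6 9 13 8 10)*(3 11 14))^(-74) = (3 11 14)(6 13)(8 9)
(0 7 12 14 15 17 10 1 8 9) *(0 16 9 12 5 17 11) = (0 7 5 17 10 1 8 12 14 15 11)(9 16) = [7, 8, 2, 3, 4, 17, 6, 5, 12, 16, 1, 0, 14, 13, 15, 11, 9, 10]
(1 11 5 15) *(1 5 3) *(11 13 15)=(1 13 15 5 11 3)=[0, 13, 2, 1, 4, 11, 6, 7, 8, 9, 10, 3, 12, 15, 14, 5]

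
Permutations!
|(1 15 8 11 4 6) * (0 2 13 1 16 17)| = |(0 2 13 1 15 8 11 4 6 16 17)| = 11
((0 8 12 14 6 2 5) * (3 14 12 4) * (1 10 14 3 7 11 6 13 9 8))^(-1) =(0 5 2 6 11 7 4 8 9 13 14 10 1)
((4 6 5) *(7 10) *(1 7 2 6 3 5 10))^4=(2 6 10)(3 5 4)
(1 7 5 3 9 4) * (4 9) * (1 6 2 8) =(9)(1 7 5 3 4 6 2 8) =[0, 7, 8, 4, 6, 3, 2, 5, 1, 9]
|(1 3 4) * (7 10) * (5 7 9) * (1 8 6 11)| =12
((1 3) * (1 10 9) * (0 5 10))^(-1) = ((0 5 10 9 1 3))^(-1) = (0 3 1 9 10 5)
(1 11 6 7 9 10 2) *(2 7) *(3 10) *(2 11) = (1 2)(3 10 7 9)(6 11) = [0, 2, 1, 10, 4, 5, 11, 9, 8, 3, 7, 6]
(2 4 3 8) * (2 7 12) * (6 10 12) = (2 4 3 8 7 6 10 12) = [0, 1, 4, 8, 3, 5, 10, 6, 7, 9, 12, 11, 2]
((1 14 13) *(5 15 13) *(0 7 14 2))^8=(15)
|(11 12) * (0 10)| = 2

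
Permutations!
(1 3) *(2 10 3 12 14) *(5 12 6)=(1 6 5 12 14 2 10 3)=[0, 6, 10, 1, 4, 12, 5, 7, 8, 9, 3, 11, 14, 13, 2]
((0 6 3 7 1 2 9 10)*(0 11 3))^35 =(11)(0 6)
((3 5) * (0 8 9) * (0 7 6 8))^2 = ((3 5)(6 8 9 7))^2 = (6 9)(7 8)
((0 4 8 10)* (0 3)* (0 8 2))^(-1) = (0 2 4)(3 10 8)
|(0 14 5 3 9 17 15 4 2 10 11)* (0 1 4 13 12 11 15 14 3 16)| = |(0 3 9 17 14 5 16)(1 4 2 10 15 13 12 11)| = 56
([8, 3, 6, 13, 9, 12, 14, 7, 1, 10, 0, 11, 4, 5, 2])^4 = [13, 12, 6, 4, 8, 10, 14, 7, 5, 1, 3, 11, 0, 9, 2]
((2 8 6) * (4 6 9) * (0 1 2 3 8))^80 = (9)(0 2 1)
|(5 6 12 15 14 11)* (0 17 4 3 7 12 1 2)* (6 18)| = 14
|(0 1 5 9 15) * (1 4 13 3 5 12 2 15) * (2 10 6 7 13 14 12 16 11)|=16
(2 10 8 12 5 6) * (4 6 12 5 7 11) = (2 10 8 5 12 7 11 4 6) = [0, 1, 10, 3, 6, 12, 2, 11, 5, 9, 8, 4, 7]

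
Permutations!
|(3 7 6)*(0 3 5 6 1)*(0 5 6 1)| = 6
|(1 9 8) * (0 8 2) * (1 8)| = 4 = |(0 1 9 2)|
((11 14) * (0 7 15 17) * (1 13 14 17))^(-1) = ((0 7 15 1 13 14 11 17))^(-1) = (0 17 11 14 13 1 15 7)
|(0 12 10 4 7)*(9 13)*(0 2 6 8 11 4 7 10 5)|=|(0 12 5)(2 6 8 11 4 10 7)(9 13)|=42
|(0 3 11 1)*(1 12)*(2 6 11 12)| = |(0 3 12 1)(2 6 11)| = 12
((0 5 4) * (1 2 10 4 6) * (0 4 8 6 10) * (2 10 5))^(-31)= (0 2)(1 10 8 6)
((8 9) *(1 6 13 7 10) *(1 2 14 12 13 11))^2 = (1 11 6)(2 12 7)(10 14 13)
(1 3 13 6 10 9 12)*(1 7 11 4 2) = (1 3 13 6 10 9 12 7 11 4 2) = [0, 3, 1, 13, 2, 5, 10, 11, 8, 12, 9, 4, 7, 6]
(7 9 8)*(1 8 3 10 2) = (1 8 7 9 3 10 2) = [0, 8, 1, 10, 4, 5, 6, 9, 7, 3, 2]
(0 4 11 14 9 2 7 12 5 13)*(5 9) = [4, 1, 7, 3, 11, 13, 6, 12, 8, 2, 10, 14, 9, 0, 5] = (0 4 11 14 5 13)(2 7 12 9)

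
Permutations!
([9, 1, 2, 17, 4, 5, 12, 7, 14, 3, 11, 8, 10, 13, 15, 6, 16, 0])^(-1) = (0 17 3 9)(6 15 14 8 11 10 12)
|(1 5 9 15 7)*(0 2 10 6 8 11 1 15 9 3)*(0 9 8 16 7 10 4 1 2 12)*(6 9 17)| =|(0 12)(1 5 3 17 6 16 7 15 10 9 8 11 2 4)| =14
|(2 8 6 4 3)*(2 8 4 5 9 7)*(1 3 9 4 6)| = 6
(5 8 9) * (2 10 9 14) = (2 10 9 5 8 14) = [0, 1, 10, 3, 4, 8, 6, 7, 14, 5, 9, 11, 12, 13, 2]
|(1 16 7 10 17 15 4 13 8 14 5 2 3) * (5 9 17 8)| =|(1 16 7 10 8 14 9 17 15 4 13 5 2 3)| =14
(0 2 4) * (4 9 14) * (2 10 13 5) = [10, 1, 9, 3, 0, 2, 6, 7, 8, 14, 13, 11, 12, 5, 4] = (0 10 13 5 2 9 14 4)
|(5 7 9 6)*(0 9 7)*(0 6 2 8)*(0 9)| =|(2 8 9)(5 6)| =6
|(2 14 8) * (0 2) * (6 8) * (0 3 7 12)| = |(0 2 14 6 8 3 7 12)| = 8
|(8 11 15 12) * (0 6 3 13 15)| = 8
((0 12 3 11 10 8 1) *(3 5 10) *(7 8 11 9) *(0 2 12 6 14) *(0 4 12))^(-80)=(0 12 3 1 14 10 7)(2 4 11 8 6 5 9)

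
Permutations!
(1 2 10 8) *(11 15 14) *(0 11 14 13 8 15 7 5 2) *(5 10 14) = (0 11 7 10 15 13 8 1)(2 14 5) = [11, 0, 14, 3, 4, 2, 6, 10, 1, 9, 15, 7, 12, 8, 5, 13]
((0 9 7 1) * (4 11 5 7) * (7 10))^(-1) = (0 1 7 10 5 11 4 9)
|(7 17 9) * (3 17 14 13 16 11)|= 8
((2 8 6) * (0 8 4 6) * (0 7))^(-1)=((0 8 7)(2 4 6))^(-1)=(0 7 8)(2 6 4)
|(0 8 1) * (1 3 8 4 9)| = 4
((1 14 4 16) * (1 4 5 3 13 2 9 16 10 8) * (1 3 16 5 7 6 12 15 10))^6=(1 10 5 6 13)(2 14 8 16 12)(3 4 15 9 7)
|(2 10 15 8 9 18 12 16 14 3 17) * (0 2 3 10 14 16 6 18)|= 42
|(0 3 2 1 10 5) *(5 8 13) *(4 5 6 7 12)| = 12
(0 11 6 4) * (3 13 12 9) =[11, 1, 2, 13, 0, 5, 4, 7, 8, 3, 10, 6, 9, 12] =(0 11 6 4)(3 13 12 9)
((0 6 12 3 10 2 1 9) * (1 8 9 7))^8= ((0 6 12 3 10 2 8 9)(1 7))^8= (12)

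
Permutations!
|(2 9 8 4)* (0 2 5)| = |(0 2 9 8 4 5)| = 6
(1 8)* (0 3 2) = (0 3 2)(1 8) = [3, 8, 0, 2, 4, 5, 6, 7, 1]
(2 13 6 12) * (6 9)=[0, 1, 13, 3, 4, 5, 12, 7, 8, 6, 10, 11, 2, 9]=(2 13 9 6 12)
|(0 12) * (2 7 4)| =6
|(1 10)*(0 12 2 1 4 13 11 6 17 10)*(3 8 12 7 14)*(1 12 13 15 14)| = 30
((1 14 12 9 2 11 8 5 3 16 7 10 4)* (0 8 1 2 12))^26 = (0 5 16 10 2 1)(3 7 4 11 14 8)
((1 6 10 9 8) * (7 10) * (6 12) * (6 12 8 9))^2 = ((12)(1 8)(6 7 10))^2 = (12)(6 10 7)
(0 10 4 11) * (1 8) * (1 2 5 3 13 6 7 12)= (0 10 4 11)(1 8 2 5 3 13 6 7 12)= [10, 8, 5, 13, 11, 3, 7, 12, 2, 9, 4, 0, 1, 6]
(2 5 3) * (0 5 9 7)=(0 5 3 2 9 7)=[5, 1, 9, 2, 4, 3, 6, 0, 8, 7]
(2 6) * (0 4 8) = (0 4 8)(2 6) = [4, 1, 6, 3, 8, 5, 2, 7, 0]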